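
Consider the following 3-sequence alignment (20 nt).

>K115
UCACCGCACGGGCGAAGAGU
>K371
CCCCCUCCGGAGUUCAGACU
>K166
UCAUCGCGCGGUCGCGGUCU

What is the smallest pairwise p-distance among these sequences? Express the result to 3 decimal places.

0.350

Pairwise Hamming distances:
  K115 vs K371: 10
  K115 vs K166: 7
  K371 vs K166: 12
The smallest is 7 mismatches, between K115 and K166; p = 7/20 = 0.350.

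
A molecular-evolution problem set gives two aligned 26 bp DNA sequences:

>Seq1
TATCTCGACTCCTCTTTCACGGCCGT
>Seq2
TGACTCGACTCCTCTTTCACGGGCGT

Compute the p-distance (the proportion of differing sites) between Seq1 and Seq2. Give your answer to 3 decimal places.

Mismatches occur at site 2 (A→G), site 3 (T→A), site 23 (C→G).
There are 3 differences over 26 sites, so p = 3/26 = 0.115.

0.115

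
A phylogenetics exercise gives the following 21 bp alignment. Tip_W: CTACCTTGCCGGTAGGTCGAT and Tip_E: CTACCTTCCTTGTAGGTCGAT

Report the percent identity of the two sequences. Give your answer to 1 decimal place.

85.7%

Mismatches occur at site 8 (G/C), site 10 (C/T), site 11 (G/T).
18 of the 21 sites match, so the percent identity is 18/21 × 100 = 85.7%.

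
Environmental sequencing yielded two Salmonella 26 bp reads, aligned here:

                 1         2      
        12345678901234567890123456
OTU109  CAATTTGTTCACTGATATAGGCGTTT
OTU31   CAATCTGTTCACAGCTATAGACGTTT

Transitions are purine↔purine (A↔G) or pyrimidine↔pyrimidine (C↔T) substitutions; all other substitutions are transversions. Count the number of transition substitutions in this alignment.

The sequences differ at positions 5 (T/C, transition), 13 (T/A, transversion), 15 (A/C, transversion), 21 (G/A, transition).
Of the 4 differences, 2 transitions and 2 transversions, so the answer is 2.

2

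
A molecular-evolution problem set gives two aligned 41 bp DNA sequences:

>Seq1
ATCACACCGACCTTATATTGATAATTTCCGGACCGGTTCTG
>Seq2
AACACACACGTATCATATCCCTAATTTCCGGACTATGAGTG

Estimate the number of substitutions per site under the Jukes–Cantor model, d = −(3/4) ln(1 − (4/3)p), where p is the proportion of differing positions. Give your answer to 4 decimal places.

The sequences differ at positions 2 (T/A), 8 (C/A), 9 (G/C), 10 (A/G), 11 (C/T), 12 (C/A), 14 (T/C), 19 (T/C), 20 (G/C), 21 (A/C), 34 (C/T), 35 (G/A), 36 (G/T), 37 (T/G), 38 (T/A), 39 (C/G).
p = 16/41 = 0.390244.
d = −0.75 · ln(1 − (4/3)·0.390244) = −0.75 · ln(0.479675) = −0.75 · (-0.734646) = 0.5510.

0.5510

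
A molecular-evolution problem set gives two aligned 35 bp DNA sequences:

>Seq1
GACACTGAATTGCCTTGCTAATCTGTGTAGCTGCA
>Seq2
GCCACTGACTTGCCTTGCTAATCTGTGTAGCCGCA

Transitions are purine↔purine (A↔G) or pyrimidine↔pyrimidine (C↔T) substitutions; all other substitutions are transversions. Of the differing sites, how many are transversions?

Differing sites — 2:A/C (Tv); 9:A/C (Tv); 32:T/C (Ti).
Of the 3 differences, 1 transition and 2 transversions, so the answer is 2.

2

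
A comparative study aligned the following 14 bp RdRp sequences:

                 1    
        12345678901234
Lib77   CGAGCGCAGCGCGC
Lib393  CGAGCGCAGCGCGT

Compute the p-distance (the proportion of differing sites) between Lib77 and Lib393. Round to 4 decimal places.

0.0714

Differing sites — 14:C/T.
There are 1 differences over 14 sites, so p = 1/14 = 0.0714.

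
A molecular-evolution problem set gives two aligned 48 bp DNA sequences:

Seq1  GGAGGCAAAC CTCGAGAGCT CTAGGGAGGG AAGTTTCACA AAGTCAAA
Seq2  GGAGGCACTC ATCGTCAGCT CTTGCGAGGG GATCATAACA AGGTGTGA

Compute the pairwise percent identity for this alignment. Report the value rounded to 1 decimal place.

66.7%

The sequences differ at positions 8 (A/C), 9 (A/T), 11 (C/A), 15 (A/T), 16 (G/C), 23 (A/T), 25 (G/C), 31 (A/G), 33 (G/T), 34 (T/C), 35 (T/A), 37 (C/A), 42 (A/G), 45 (C/G), 46 (A/T), 47 (A/G).
32 of the 48 sites match, so the percent identity is 32/48 × 100 = 66.7%.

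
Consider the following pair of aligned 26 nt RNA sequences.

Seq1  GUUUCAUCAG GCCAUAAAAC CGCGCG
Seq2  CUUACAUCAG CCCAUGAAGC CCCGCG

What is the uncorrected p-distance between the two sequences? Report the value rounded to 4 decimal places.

0.2308

Differing sites — 1:G/C; 4:U/A; 11:G/C; 16:A/G; 19:A/G; 22:G/C.
There are 6 differences over 26 sites, so p = 6/26 = 0.2308.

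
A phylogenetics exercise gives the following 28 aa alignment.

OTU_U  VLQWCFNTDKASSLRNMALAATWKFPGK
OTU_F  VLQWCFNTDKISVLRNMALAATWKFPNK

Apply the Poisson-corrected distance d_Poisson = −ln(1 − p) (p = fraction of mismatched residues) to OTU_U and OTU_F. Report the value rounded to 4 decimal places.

0.1133

The sequences differ at positions 11 (A/I), 13 (S/V), 27 (G/N).
p = 3/28 = 0.107143.
d = −ln(1 − 0.107143) = −ln(0.892857) = 0.1133.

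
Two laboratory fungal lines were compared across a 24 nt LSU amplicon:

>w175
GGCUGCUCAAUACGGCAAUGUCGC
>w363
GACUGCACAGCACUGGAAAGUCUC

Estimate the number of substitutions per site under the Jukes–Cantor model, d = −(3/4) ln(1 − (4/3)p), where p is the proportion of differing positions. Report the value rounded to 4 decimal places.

Mismatches occur at site 2 (G↔A), site 7 (U↔A), site 10 (A↔G), site 11 (U↔C), site 14 (G↔U), site 16 (C↔G), site 19 (U↔A), site 23 (G↔U).
p = 8/24 = 0.333333.
d = −0.75 · ln(1 − (4/3)·0.333333) = −0.75 · ln(0.555556) = −0.75 · (-0.587786) = 0.4408.

0.4408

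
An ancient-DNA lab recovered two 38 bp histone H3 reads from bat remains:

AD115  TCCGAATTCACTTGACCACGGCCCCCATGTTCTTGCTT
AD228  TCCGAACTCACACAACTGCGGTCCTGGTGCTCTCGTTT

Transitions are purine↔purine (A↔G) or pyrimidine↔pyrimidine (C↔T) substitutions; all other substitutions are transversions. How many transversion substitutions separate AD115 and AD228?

2

Differing sites — 7:T/C (Ti); 12:T/A (Tv); 13:T/C (Ti); 14:G/A (Ti); 17:C/T (Ti); 18:A/G (Ti); 22:C/T (Ti); 25:C/T (Ti); 26:C/G (Tv); 27:A/G (Ti); 30:T/C (Ti); 34:T/C (Ti); 36:C/T (Ti).
Of the 13 differences, 11 transitions and 2 transversions, so the answer is 2.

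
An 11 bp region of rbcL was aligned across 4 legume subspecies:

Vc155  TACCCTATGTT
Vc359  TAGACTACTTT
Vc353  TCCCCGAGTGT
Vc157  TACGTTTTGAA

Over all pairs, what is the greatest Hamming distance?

9

Pairwise Hamming distances:
  Vc155 vs Vc359: 4
  Vc155 vs Vc353: 5
  Vc155 vs Vc157: 5
  Vc359 vs Vc353: 6
  Vc359 vs Vc157: 8
  Vc353 vs Vc157: 9
The largest is 9, between Vc353 and Vc157.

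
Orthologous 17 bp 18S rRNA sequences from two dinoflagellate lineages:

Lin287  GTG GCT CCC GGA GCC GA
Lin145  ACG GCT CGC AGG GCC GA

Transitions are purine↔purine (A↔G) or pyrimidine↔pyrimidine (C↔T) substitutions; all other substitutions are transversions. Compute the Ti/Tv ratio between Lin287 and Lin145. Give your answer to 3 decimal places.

4.000

Differing sites — 1:G/A (Ti); 2:T/C (Ti); 8:C/G (Tv); 10:G/A (Ti); 12:A/G (Ti).
Of the 5 differences, 4 transitions and 1 transversion, so Ti/Tv = 4/1 = 4.000.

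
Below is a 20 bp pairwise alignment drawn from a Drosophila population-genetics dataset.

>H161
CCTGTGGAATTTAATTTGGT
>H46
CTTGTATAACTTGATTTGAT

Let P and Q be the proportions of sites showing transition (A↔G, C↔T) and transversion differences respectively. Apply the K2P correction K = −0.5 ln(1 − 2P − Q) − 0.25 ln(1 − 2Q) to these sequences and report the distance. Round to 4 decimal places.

0.4256

The sequences differ at positions 2 (C/T, transition), 6 (G/A, transition), 7 (G/T, transversion), 10 (T/C, transition), 13 (A/G, transition), 19 (G/A, transition).
Of the 6 differences, 5 transitions and 1 transversion over 20 sites: P = 5/20 = 0.250000, Q = 1/20 = 0.050000.
d = −0.5·ln(0.450000) − 0.25·ln(0.900000) = −0.5·(-0.798508) − 0.25·(-0.105361) = 0.4256.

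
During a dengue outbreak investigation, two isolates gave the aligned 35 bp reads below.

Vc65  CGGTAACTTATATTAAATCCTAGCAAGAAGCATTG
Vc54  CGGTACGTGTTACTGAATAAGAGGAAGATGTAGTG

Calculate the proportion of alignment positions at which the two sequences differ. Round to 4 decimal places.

Differing sites — 6:A/C; 7:C/G; 9:T/G; 10:A/T; 13:T/C; 15:A/G; 19:C/A; 20:C/A; 21:T/G; 24:C/G; 29:A/T; 31:C/T; 33:T/G.
There are 13 differences over 35 sites, so p = 13/35 = 0.3714.

0.3714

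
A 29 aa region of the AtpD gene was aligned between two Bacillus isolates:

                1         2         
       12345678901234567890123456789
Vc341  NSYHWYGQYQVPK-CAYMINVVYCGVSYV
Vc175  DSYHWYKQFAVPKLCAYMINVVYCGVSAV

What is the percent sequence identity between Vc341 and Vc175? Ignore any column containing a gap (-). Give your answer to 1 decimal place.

Excluding the 1 gap column leaves 28 comparable sites.
Mismatches occur at site 1 (N↔D), site 7 (G↔K), site 9 (Y↔F), site 10 (Q↔A), site 28 (Y↔A).
23 of the 28 comparable sites match, so the percent identity is 23/28 × 100 = 82.1%.

82.1%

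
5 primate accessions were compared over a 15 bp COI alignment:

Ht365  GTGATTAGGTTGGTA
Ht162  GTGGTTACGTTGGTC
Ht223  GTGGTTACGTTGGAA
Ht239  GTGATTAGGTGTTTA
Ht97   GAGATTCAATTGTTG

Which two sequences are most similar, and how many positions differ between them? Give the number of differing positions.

2

Pairwise Hamming distances:
  Ht365 vs Ht162: 3
  Ht365 vs Ht223: 3
  Ht365 vs Ht239: 3
  Ht365 vs Ht97: 6
  Ht162 vs Ht223: 2
  Ht162 vs Ht239: 6
  Ht162 vs Ht97: 7
  Ht223 vs Ht239: 6
  Ht223 vs Ht97: 8
  Ht239 vs Ht97: 7
The smallest is 2, between Ht162 and Ht223.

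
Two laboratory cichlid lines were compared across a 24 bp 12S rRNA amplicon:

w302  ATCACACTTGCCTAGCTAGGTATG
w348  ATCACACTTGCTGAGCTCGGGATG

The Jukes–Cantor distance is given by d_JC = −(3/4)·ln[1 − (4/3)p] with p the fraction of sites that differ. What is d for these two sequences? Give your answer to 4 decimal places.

Mismatches occur at site 12 (C↔T), site 13 (T↔G), site 18 (A↔C), site 21 (T↔G).
p = 4/24 = 0.166667.
d = −0.75 · ln(1 − (4/3)·0.166667) = −0.75 · ln(0.777777) = −0.75 · (-0.251315) = 0.1885.

0.1885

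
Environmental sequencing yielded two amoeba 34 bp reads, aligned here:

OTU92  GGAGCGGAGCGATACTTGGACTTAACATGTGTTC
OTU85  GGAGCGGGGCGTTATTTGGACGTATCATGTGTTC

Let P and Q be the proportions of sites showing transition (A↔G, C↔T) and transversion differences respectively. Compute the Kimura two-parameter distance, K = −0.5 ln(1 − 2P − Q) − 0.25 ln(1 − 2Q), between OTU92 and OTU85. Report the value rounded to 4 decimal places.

0.1638

The sequences differ at positions 8 (A/G, transition), 12 (A/T, transversion), 15 (C/T, transition), 22 (T/G, transversion), 25 (A/T, transversion).
Of the 5 differences, 2 transitions and 3 transversions over 34 sites: P = 2/34 = 0.058824, Q = 3/34 = 0.088235.
d = −0.5·ln(0.794117) − 0.25·ln(0.823530) = −0.5·(-0.230524) − 0.25·(-0.194155) = 0.1638.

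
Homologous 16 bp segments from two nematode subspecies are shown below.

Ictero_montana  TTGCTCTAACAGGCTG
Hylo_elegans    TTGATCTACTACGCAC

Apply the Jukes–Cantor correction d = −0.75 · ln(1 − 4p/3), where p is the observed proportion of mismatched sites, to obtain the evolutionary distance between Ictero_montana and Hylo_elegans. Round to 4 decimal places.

Differing sites — 4:C/A; 9:A/C; 10:C/T; 12:G/C; 15:T/A; 16:G/C.
p = 6/16 = 0.375000.
d = −0.75 · ln(1 − (4/3)·0.375000) = −0.75 · ln(0.500000) = −0.75 · (-0.693147) = 0.5199.

0.5199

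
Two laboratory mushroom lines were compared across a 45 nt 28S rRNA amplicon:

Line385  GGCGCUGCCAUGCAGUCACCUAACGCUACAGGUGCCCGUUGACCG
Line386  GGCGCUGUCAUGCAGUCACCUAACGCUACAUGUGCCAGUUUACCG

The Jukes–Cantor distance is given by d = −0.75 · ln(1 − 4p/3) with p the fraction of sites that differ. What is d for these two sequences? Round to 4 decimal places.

0.0946

Differing sites — 8:C/U; 31:G/U; 37:C/A; 41:G/U.
p = 4/45 = 0.088889.
d = −0.75 · ln(1 − (4/3)·0.088889) = −0.75 · ln(0.881481) = −0.75 · (-0.126152) = 0.0946.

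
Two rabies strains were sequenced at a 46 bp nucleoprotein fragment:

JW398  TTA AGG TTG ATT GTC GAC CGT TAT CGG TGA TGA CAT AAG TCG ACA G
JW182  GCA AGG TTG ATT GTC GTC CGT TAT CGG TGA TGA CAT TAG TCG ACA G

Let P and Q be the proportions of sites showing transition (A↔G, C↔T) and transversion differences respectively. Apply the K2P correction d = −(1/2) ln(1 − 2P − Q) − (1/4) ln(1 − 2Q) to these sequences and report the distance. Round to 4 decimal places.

0.0925

The sequences differ at positions 1 (T/G, transversion), 2 (T/C, transition), 17 (A/T, transversion), 37 (A/T, transversion).
Of the 4 differences, 1 transition and 3 transversions over 46 sites: P = 1/46 = 0.021739, Q = 3/46 = 0.065217.
d = −0.5·ln(0.891305) − 0.25·ln(0.869566) = −0.5·(-0.115069) − 0.25·(-0.139761) = 0.0925.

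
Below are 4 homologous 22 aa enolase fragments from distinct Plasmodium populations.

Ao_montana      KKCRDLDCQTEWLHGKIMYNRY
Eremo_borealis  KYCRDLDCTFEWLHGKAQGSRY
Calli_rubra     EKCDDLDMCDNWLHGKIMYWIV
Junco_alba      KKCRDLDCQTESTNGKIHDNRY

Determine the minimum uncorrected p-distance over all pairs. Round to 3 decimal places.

0.227

Pairwise Hamming distances:
  Ao_montana vs Eremo_borealis: 7
  Ao_montana vs Calli_rubra: 9
  Ao_montana vs Junco_alba: 5
  Eremo_borealis vs Calli_rubra: 13
  Eremo_borealis vs Junco_alba: 10
  Calli_rubra vs Junco_alba: 14
The smallest is 5 mismatches, between Ao_montana and Junco_alba; p = 5/22 = 0.227.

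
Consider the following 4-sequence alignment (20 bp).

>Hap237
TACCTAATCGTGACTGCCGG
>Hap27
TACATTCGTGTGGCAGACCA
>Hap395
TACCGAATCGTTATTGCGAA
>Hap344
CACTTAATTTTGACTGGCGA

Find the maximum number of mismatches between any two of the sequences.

Pairwise Hamming distances:
  Hap237 vs Hap27: 10
  Hap237 vs Hap395: 6
  Hap237 vs Hap344: 6
  Hap27 vs Hap395: 13
  Hap27 vs Hap344: 10
  Hap395 vs Hap344: 10
The largest is 13, between Hap27 and Hap395.

13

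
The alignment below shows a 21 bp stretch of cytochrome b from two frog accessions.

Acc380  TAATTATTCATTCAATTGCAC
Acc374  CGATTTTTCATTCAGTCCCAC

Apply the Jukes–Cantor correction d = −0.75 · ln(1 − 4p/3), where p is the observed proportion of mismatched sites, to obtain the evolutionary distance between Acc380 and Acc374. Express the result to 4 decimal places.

Mismatches occur at site 1 (T/C), site 2 (A/G), site 6 (A/T), site 15 (A/G), site 17 (T/C), site 18 (G/C).
p = 6/21 = 0.285714.
d = −0.75 · ln(1 − (4/3)·0.285714) = −0.75 · ln(0.619048) = −0.75 · (-0.479572) = 0.3597.

0.3597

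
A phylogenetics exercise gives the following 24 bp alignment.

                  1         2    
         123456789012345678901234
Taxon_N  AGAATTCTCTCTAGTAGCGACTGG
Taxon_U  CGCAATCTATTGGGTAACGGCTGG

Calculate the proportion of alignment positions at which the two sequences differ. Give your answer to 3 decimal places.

Differing sites — 1:A/C; 3:A/C; 5:T/A; 9:C/A; 11:C/T; 12:T/G; 13:A/G; 17:G/A; 20:A/G.
There are 9 differences over 24 sites, so p = 9/24 = 0.375.

0.375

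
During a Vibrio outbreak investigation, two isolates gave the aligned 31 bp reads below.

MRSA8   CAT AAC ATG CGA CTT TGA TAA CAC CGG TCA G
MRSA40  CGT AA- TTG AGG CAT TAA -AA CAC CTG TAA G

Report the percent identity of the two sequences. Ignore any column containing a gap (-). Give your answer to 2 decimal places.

72.41%

Excluding the 2 gap columns leaves 29 comparable sites.
The sequences differ at positions 2 (A/G), 7 (A/T), 10 (C/A), 12 (A/G), 14 (T/A), 17 (G/A), 26 (G/T), 29 (C/A).
21 of the 29 comparable sites match, so the percent identity is 21/29 × 100 = 72.41%.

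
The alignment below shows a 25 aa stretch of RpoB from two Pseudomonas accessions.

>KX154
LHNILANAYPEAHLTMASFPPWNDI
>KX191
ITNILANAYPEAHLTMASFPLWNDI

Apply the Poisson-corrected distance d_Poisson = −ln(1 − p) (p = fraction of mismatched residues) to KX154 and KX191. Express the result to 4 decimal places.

0.1278

Differing sites — 1:L/I; 2:H/T; 21:P/L.
p = 3/25 = 0.120000.
d = −ln(1 − 0.120000) = −ln(0.880000) = 0.1278.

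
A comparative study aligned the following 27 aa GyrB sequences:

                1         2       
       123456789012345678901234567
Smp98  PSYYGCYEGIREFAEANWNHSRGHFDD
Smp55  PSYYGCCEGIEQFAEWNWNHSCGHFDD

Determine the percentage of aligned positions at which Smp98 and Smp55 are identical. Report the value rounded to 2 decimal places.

Mismatches occur at site 7 (Y↔C), site 11 (R↔E), site 12 (E↔Q), site 16 (A↔W), site 22 (R↔C).
22 of the 27 sites match, so the percent identity is 22/27 × 100 = 81.48%.

81.48%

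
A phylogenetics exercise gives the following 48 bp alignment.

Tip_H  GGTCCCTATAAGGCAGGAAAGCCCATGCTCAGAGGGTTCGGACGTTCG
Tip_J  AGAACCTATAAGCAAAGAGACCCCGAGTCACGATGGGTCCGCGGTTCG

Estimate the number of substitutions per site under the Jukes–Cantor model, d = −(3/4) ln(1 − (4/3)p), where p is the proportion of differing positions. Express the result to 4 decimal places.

The sequences differ at positions 1 (G/A), 3 (T/A), 4 (C/A), 13 (G/C), 14 (C/A), 16 (G/A), 19 (A/G), 21 (G/C), 25 (A/G), 26 (T/A), 28 (C/T), 29 (T/C), 30 (C/A), 31 (A/C), 34 (G/T), 37 (T/G), 40 (G/C), 42 (A/C), 43 (C/G).
p = 19/48 = 0.395833.
d = −0.75 · ln(1 − (4/3)·0.395833) = −0.75 · ln(0.472223) = −0.75 · (-0.750304) = 0.5627.

0.5627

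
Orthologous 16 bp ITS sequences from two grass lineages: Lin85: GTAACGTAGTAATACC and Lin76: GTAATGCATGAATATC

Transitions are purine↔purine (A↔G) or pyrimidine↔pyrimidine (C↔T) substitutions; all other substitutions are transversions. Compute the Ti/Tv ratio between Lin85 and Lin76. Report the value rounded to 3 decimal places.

Differing sites — 5:C/T (Ti); 7:T/C (Ti); 9:G/T (Tv); 10:T/G (Tv); 15:C/T (Ti).
Of the 5 differences, 3 transitions and 2 transversions, so Ti/Tv = 3/2 = 1.500.

1.500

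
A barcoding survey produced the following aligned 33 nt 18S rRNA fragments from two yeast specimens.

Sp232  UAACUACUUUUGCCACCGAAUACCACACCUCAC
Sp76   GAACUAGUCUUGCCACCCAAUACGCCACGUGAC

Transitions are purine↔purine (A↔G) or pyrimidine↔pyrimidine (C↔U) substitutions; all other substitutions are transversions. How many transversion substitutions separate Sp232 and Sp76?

The sequences differ at positions 1 (U/G, transversion), 7 (C/G, transversion), 9 (U/C, transition), 18 (G/C, transversion), 24 (C/G, transversion), 25 (A/C, transversion), 29 (C/G, transversion), 31 (C/G, transversion).
Of the 8 differences, 1 transition and 7 transversions, so the answer is 7.

7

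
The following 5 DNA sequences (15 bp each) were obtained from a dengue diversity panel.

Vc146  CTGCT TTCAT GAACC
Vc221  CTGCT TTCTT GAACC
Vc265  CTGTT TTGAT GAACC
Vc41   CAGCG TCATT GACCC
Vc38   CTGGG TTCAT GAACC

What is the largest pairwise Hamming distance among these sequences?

7

Pairwise Hamming distances:
  Vc146 vs Vc221: 1
  Vc146 vs Vc265: 2
  Vc146 vs Vc41: 6
  Vc146 vs Vc38: 2
  Vc221 vs Vc265: 3
  Vc221 vs Vc41: 5
  Vc221 vs Vc38: 3
  Vc265 vs Vc41: 7
  Vc265 vs Vc38: 3
  Vc41 vs Vc38: 6
The largest is 7, between Vc265 and Vc41.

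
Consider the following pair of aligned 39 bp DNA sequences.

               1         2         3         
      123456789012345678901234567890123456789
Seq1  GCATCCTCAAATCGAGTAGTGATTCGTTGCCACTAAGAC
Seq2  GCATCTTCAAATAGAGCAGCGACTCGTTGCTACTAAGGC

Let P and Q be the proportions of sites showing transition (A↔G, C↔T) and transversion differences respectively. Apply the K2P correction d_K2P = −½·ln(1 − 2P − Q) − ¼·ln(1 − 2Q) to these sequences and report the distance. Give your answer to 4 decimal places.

0.2159

Mismatches occur at site 6 (C↔T, transition), site 13 (C↔A, transversion), site 17 (T↔C, transition), site 20 (T↔C, transition), site 23 (T↔C, transition), site 31 (C↔T, transition), site 38 (A↔G, transition).
Of the 7 differences, 6 transitions and 1 transversion over 39 sites: P = 6/39 = 0.153846, Q = 1/39 = 0.025641.
d = −0.5·ln(0.666667) − 0.25·ln(0.948718) = −0.5·(-0.405465) − 0.25·(-0.052644) = 0.2159.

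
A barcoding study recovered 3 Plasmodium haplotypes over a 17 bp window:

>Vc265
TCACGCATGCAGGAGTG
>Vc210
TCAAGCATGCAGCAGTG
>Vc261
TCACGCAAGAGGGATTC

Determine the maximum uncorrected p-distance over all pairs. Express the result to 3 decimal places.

0.412

Pairwise Hamming distances:
  Vc265 vs Vc210: 2
  Vc265 vs Vc261: 5
  Vc210 vs Vc261: 7
The largest is 7 mismatches, between Vc210 and Vc261; p = 7/17 = 0.412.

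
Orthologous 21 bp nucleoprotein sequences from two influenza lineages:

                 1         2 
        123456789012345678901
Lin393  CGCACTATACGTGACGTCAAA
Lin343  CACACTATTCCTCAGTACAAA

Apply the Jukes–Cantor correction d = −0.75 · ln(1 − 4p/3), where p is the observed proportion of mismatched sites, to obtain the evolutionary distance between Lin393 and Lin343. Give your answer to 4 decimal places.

Mismatches occur at site 2 (G/A), site 9 (A/T), site 11 (G/C), site 13 (G/C), site 15 (C/G), site 16 (G/T), site 17 (T/A).
p = 7/21 = 0.333333.
d = −0.75 · ln(1 − (4/3)·0.333333) = −0.75 · ln(0.555556) = −0.75 · (-0.587786) = 0.4408.

0.4408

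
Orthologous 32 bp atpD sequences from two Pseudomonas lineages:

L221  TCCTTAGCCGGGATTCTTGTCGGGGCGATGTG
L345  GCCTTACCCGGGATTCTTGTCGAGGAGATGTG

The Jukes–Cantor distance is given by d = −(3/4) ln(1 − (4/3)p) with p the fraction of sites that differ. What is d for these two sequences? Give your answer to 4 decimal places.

The sequences differ at positions 1 (T/G), 7 (G/C), 23 (G/A), 26 (C/A).
p = 4/32 = 0.125000.
d = −0.75 · ln(1 − (4/3)·0.125000) = −0.75 · ln(0.833333) = −0.75 · (-0.182322) = 0.1367.

0.1367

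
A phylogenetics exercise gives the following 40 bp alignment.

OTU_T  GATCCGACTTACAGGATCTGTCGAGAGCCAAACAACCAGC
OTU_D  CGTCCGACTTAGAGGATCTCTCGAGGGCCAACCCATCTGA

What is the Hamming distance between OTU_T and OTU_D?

Mismatches occur at site 1 (G↔C), site 2 (A↔G), site 12 (C↔G), site 20 (G↔C), site 26 (A↔G), site 32 (A↔C), site 34 (A↔C), site 36 (C↔T), site 38 (A↔T), site 40 (C↔A).
That gives 10 mismatches out of 40 aligned sites, so the Hamming distance is 10.

10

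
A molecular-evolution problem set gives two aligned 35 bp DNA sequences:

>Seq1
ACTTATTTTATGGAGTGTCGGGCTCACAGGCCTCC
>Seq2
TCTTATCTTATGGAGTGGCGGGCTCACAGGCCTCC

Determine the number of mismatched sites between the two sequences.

The sequences differ at positions 1 (A/T), 7 (T/C), 18 (T/G).
That gives 3 mismatches out of 35 aligned sites, so the Hamming distance is 3.

3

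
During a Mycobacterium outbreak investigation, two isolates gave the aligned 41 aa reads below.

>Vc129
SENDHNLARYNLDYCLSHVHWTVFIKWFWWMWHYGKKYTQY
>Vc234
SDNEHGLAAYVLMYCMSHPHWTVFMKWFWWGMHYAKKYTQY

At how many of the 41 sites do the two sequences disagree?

Differing sites — 2:E/D; 4:D/E; 6:N/G; 9:R/A; 11:N/V; 13:D/M; 16:L/M; 19:V/P; 25:I/M; 31:M/G; 32:W/M; 35:G/A.
That gives 12 mismatches out of 41 aligned sites, so the Hamming distance is 12.

12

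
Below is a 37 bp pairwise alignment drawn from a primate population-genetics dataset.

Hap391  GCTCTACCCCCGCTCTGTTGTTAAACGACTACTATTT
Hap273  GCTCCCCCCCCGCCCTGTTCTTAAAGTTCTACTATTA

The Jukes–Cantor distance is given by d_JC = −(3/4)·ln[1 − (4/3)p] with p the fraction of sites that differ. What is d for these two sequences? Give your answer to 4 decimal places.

The sequences differ at positions 5 (T/C), 6 (A/C), 14 (T/C), 20 (G/C), 26 (C/G), 27 (G/T), 28 (A/T), 37 (T/A).
p = 8/37 = 0.216216.
d = −0.75 · ln(1 − (4/3)·0.216216) = −0.75 · ln(0.711712) = −0.75 · (-0.340082) = 0.2551.

0.2551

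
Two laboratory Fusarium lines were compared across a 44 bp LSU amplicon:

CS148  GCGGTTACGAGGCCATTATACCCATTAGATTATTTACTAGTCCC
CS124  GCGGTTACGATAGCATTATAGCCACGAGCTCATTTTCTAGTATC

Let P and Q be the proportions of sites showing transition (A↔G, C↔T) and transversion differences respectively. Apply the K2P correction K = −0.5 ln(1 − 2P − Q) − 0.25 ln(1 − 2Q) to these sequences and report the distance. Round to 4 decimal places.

0.3042

The sequences differ at positions 11 (G/T, transversion), 12 (G/A, transition), 13 (C/G, transversion), 21 (C/G, transversion), 25 (T/C, transition), 26 (T/G, transversion), 29 (A/C, transversion), 31 (T/C, transition), 36 (A/T, transversion), 42 (C/A, transversion), 43 (C/T, transition).
Of the 11 differences, 4 transitions and 7 transversions over 44 sites: P = 4/44 = 0.090909, Q = 7/44 = 0.159091.
d = −0.5·ln(0.659091) − 0.25·ln(0.681818) = −0.5·(-0.416894) − 0.25·(-0.382993) = 0.3042.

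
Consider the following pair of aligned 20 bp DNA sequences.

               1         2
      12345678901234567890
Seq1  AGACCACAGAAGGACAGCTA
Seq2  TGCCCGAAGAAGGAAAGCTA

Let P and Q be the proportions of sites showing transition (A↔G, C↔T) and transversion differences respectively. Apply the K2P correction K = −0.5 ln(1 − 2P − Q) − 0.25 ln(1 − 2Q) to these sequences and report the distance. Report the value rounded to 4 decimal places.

The sequences differ at positions 1 (A/T, transversion), 3 (A/C, transversion), 6 (A/G, transition), 7 (C/A, transversion), 15 (C/A, transversion).
Of the 5 differences, 1 transition and 4 transversions over 20 sites: P = 1/20 = 0.050000, Q = 4/20 = 0.200000.
d = −0.5·ln(0.700000) − 0.25·ln(0.600000) = −0.5·(-0.356675) − 0.25·(-0.510826) = 0.3060.

0.3060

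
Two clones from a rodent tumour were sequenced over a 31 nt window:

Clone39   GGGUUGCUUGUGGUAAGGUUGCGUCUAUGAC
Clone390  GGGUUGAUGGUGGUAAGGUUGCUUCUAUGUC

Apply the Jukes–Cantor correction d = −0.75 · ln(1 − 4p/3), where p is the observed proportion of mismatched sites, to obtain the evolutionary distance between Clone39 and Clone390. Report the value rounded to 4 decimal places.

The sequences differ at positions 7 (C/A), 9 (U/G), 23 (G/U), 30 (A/U).
p = 4/31 = 0.129032.
d = −0.75 · ln(1 − (4/3)·0.129032) = −0.75 · ln(0.827957) = −0.75 · (-0.188794) = 0.1416.

0.1416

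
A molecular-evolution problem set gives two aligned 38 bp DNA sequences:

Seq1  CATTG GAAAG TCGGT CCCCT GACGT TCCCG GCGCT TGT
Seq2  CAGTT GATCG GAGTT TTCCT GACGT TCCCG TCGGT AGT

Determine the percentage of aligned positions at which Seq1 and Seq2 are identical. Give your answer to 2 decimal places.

The sequences differ at positions 3 (T/G), 5 (G/T), 8 (A/T), 9 (A/C), 11 (T/G), 12 (C/A), 14 (G/T), 16 (C/T), 17 (C/T), 31 (G/T), 34 (C/G), 36 (T/A).
26 of the 38 sites match, so the percent identity is 26/38 × 100 = 68.42%.

68.42%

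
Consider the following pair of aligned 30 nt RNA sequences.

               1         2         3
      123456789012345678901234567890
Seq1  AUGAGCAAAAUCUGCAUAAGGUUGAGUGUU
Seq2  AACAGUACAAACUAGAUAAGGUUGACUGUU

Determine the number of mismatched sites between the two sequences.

The sequences differ at positions 2 (U/A), 3 (G/C), 6 (C/U), 8 (A/C), 11 (U/A), 14 (G/A), 15 (C/G), 26 (G/C).
That gives 8 mismatches out of 30 aligned sites, so the Hamming distance is 8.

8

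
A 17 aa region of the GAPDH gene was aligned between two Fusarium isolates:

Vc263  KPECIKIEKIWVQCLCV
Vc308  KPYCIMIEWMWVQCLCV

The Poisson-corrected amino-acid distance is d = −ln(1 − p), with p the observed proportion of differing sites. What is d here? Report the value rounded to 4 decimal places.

Differing sites — 3:E/Y; 6:K/M; 9:K/W; 10:I/M.
p = 4/17 = 0.235294.
d = −ln(1 − 0.235294) = −ln(0.764706) = 0.2683.

0.2683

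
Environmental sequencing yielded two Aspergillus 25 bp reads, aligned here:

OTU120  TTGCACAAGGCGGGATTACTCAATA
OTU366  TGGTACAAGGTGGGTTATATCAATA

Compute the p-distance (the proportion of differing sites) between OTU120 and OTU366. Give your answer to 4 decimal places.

The sequences differ at positions 2 (T/G), 4 (C/T), 11 (C/T), 15 (A/T), 17 (T/A), 18 (A/T), 19 (C/A).
There are 7 differences over 25 sites, so p = 7/25 = 0.2800.

0.2800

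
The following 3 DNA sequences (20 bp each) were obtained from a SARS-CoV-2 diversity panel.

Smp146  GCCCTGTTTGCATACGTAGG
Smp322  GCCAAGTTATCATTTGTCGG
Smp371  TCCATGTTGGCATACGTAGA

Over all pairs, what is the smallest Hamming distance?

4

Pairwise Hamming distances:
  Smp146 vs Smp322: 7
  Smp146 vs Smp371: 4
  Smp322 vs Smp371: 8
The smallest is 4, between Smp146 and Smp371.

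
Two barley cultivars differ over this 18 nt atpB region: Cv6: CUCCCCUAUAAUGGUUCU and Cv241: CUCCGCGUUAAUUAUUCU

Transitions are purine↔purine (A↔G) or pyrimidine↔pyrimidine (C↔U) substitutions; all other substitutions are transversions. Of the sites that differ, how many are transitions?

The sequences differ at positions 5 (C/G, transversion), 7 (U/G, transversion), 8 (A/U, transversion), 13 (G/U, transversion), 14 (G/A, transition).
Of the 5 differences, 1 transition and 4 transversions, so the answer is 1.

1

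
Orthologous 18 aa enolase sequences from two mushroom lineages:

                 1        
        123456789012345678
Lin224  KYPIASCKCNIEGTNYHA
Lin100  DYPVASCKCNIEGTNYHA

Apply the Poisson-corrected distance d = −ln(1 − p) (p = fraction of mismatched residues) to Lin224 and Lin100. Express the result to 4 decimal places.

0.1178

The sequences differ at positions 1 (K/D), 4 (I/V).
p = 2/18 = 0.111111.
d = −ln(1 − 0.111111) = −ln(0.888889) = 0.1178.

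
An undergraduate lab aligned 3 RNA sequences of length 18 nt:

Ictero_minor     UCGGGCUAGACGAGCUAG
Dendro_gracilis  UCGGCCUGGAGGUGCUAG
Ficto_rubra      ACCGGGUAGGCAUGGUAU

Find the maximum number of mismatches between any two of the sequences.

10

Pairwise Hamming distances:
  Ictero_minor vs Dendro_gracilis: 4
  Ictero_minor vs Ficto_rubra: 8
  Dendro_gracilis vs Ficto_rubra: 10
The largest is 10, between Dendro_gracilis and Ficto_rubra.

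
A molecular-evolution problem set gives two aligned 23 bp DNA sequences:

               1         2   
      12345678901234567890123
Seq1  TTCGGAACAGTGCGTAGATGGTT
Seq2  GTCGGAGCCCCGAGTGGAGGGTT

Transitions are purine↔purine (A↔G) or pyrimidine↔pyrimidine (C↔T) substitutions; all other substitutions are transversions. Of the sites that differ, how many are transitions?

3

Differing sites — 1:T/G (Tv); 7:A/G (Ti); 9:A/C (Tv); 10:G/C (Tv); 11:T/C (Ti); 13:C/A (Tv); 16:A/G (Ti); 19:T/G (Tv).
Of the 8 differences, 3 transitions and 5 transversions, so the answer is 3.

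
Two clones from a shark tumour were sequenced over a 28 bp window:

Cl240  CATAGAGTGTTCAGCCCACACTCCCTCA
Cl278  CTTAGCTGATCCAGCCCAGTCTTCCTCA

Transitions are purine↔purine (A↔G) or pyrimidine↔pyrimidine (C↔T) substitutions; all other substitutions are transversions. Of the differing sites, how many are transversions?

Mismatches occur at site 2 (A↔T, transversion), site 6 (A↔C, transversion), site 7 (G↔T, transversion), site 8 (T↔G, transversion), site 9 (G↔A, transition), site 11 (T↔C, transition), site 19 (C↔G, transversion), site 20 (A↔T, transversion), site 23 (C↔T, transition).
Of the 9 differences, 3 transitions and 6 transversions, so the answer is 6.

6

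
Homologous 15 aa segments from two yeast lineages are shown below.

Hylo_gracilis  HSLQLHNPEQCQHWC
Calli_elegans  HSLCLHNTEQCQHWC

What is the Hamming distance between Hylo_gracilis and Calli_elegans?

Mismatches occur at site 4 (Q→C), site 8 (P→T).
That gives 2 mismatches out of 15 aligned sites, so the Hamming distance is 2.

2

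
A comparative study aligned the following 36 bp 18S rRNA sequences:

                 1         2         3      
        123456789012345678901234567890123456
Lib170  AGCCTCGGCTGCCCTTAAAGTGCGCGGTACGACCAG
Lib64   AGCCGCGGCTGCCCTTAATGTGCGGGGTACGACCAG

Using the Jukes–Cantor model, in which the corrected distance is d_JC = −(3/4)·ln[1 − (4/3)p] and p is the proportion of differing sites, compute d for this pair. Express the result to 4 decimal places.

Mismatches occur at site 5 (T/G), site 19 (A/T), site 25 (C/G).
p = 3/36 = 0.083333.
d = −0.75 · ln(1 − (4/3)·0.083333) = −0.75 · ln(0.888889) = −0.75 · (-0.117783) = 0.0883.

0.0883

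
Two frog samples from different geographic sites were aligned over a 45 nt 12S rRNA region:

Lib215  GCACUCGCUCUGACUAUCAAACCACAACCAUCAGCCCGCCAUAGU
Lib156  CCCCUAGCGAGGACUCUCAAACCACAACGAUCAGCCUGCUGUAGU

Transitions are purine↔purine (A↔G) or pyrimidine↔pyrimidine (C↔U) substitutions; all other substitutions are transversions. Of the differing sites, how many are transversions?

Differing sites — 1:G/C (Tv); 3:A/C (Tv); 6:C/A (Tv); 9:U/G (Tv); 10:C/A (Tv); 11:U/G (Tv); 16:A/C (Tv); 29:C/G (Tv); 37:C/U (Ti); 40:C/U (Ti); 41:A/G (Ti).
Of the 11 differences, 3 transitions and 8 transversions, so the answer is 8.

8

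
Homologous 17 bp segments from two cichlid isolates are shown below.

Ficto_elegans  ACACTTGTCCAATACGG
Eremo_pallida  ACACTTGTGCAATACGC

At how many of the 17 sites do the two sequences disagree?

2

The sequences differ at positions 9 (C/G), 17 (G/C).
That gives 2 mismatches out of 17 aligned sites, so the Hamming distance is 2.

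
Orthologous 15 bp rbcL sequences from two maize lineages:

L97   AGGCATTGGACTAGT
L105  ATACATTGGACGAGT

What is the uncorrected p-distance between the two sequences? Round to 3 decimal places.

Mismatches occur at site 2 (G→T), site 3 (G→A), site 12 (T→G).
There are 3 differences over 15 sites, so p = 3/15 = 0.200.

0.200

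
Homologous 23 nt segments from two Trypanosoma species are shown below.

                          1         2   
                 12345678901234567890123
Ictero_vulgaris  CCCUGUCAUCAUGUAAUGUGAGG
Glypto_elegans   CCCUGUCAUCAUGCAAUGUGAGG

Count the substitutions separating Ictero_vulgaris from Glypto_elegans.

1

A single mismatch occurs at site 14 (U↔C).
That gives 1 mismatch out of 23 aligned sites, so the Hamming distance is 1.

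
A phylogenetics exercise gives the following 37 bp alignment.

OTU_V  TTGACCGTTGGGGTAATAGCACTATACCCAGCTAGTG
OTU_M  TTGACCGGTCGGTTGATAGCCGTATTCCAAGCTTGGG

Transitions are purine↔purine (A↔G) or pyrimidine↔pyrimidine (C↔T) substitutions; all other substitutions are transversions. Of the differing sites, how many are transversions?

The sequences differ at positions 8 (T/G, transversion), 10 (G/C, transversion), 13 (G/T, transversion), 15 (A/G, transition), 21 (A/C, transversion), 22 (C/G, transversion), 26 (A/T, transversion), 29 (C/A, transversion), 34 (A/T, transversion), 36 (T/G, transversion).
Of the 10 differences, 1 transition and 9 transversions, so the answer is 9.

9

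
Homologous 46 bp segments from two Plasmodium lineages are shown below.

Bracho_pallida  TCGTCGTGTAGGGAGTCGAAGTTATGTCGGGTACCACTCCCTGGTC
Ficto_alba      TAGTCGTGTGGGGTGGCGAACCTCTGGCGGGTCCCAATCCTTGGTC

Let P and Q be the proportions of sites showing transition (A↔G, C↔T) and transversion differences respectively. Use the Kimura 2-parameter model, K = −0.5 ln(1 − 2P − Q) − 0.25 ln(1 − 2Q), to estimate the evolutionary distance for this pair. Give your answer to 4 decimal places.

Differing sites — 2:C/A (Tv); 10:A/G (Ti); 14:A/T (Tv); 16:T/G (Tv); 21:G/C (Tv); 22:T/C (Ti); 24:A/C (Tv); 27:T/G (Tv); 33:A/C (Tv); 37:C/A (Tv); 41:C/T (Ti).
Of the 11 differences, 3 transitions and 8 transversions over 46 sites: P = 3/46 = 0.065217, Q = 8/46 = 0.173913.
d = −0.5·ln(0.695653) − 0.25·ln(0.652174) = −0.5·(-0.362904) − 0.25·(-0.427444) = 0.2883.

0.2883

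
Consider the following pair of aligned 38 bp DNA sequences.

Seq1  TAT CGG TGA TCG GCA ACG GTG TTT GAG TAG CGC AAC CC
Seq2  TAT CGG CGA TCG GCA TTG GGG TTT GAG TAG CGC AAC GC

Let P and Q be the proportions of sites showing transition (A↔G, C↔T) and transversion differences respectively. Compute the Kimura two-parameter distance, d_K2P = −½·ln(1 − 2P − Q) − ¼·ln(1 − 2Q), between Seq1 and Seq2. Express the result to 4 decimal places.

0.1448

Mismatches occur at site 7 (T/C, transition), site 16 (A/T, transversion), site 17 (C/T, transition), site 20 (T/G, transversion), site 37 (C/G, transversion).
Of the 5 differences, 2 transitions and 3 transversions over 38 sites: P = 2/38 = 0.052632, Q = 3/38 = 0.078947.
d = −0.5·ln(0.815789) − 0.25·ln(0.842106) = −0.5·(-0.203600) − 0.25·(-0.171849) = 0.1448.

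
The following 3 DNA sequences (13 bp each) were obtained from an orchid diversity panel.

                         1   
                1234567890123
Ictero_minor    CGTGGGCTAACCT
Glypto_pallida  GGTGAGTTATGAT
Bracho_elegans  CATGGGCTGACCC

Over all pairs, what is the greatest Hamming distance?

9

Pairwise Hamming distances:
  Ictero_minor vs Glypto_pallida: 6
  Ictero_minor vs Bracho_elegans: 3
  Glypto_pallida vs Bracho_elegans: 9
The largest is 9, between Glypto_pallida and Bracho_elegans.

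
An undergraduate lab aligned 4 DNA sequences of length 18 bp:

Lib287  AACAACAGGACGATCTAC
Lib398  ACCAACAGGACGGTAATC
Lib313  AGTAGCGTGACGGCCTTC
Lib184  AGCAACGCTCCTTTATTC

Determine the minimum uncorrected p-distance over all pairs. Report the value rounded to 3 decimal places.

Pairwise Hamming distances:
  Lib287 vs Lib398: 5
  Lib287 vs Lib313: 8
  Lib287 vs Lib184: 9
  Lib398 vs Lib313: 8
  Lib398 vs Lib184: 8
  Lib313 vs Lib184: 9
The smallest is 5 mismatches, between Lib287 and Lib398; p = 5/18 = 0.278.

0.278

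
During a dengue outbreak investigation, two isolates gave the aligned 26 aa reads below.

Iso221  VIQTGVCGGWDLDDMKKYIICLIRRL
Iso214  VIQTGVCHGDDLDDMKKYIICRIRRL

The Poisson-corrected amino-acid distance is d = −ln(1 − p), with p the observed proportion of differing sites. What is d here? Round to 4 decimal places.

The sequences differ at positions 8 (G/H), 10 (W/D), 22 (L/R).
p = 3/26 = 0.115385.
d = −ln(1 − 0.115385) = −ln(0.884615) = 0.1226.

0.1226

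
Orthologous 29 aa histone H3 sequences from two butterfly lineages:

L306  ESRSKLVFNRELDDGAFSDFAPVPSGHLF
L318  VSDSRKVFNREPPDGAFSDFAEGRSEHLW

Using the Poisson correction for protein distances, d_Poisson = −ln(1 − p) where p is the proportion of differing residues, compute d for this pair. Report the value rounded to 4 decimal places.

The sequences differ at positions 1 (E/V), 3 (R/D), 5 (K/R), 6 (L/K), 12 (L/P), 13 (D/P), 22 (P/E), 23 (V/G), 24 (P/R), 26 (G/E), 29 (F/W).
p = 11/29 = 0.379310.
d = −ln(1 − 0.379310) = −ln(0.620690) = 0.4769.

0.4769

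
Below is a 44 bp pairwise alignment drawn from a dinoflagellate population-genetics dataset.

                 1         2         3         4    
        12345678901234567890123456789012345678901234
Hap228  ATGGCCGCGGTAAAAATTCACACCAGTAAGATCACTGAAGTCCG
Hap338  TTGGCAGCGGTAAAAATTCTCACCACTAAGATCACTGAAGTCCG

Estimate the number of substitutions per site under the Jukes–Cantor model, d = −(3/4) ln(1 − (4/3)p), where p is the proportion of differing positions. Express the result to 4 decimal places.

0.0969

Mismatches occur at site 1 (A/T), site 6 (C/A), site 20 (A/T), site 26 (G/C).
p = 4/44 = 0.090909.
d = −0.75 · ln(1 − (4/3)·0.090909) = −0.75 · ln(0.878788) = −0.75 · (-0.129212) = 0.0969.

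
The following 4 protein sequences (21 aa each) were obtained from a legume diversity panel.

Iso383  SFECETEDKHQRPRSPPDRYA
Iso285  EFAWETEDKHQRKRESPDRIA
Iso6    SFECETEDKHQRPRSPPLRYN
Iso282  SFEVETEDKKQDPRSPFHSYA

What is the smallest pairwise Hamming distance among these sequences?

Pairwise Hamming distances:
  Iso383 vs Iso285: 7
  Iso383 vs Iso6: 2
  Iso383 vs Iso282: 6
  Iso285 vs Iso6: 9
  Iso285 vs Iso282: 12
  Iso6 vs Iso282: 7
The smallest is 2, between Iso383 and Iso6.

2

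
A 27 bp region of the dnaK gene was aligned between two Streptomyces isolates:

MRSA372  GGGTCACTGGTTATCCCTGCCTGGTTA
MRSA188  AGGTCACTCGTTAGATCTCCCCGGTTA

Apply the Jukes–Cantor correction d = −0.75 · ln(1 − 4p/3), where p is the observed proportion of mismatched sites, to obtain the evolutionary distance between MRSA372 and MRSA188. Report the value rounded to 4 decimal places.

0.3181

Differing sites — 1:G/A; 9:G/C; 14:T/G; 15:C/A; 16:C/T; 19:G/C; 22:T/C.
p = 7/27 = 0.259259.
d = −0.75 · ln(1 − (4/3)·0.259259) = −0.75 · ln(0.654321) = −0.75 · (-0.424157) = 0.3181.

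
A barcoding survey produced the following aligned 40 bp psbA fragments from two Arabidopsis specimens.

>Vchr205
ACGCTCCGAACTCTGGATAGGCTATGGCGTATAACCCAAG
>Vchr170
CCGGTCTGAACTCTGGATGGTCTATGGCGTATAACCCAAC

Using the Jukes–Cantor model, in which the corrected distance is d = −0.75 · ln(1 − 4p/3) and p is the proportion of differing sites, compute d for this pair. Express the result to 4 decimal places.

The sequences differ at positions 1 (A/C), 4 (C/G), 7 (C/T), 19 (A/G), 21 (G/T), 40 (G/C).
p = 6/40 = 0.150000.
d = −0.75 · ln(1 − (4/3)·0.150000) = −0.75 · ln(0.800000) = −0.75 · (-0.223144) = 0.1674.

0.1674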